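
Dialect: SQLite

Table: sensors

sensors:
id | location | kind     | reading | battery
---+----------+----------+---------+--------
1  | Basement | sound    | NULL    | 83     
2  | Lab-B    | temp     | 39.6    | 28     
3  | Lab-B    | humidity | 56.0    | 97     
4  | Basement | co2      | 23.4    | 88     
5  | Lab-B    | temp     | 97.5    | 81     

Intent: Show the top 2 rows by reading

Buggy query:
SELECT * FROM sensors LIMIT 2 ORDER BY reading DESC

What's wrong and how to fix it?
Bug: LIMIT must come after ORDER BY

Fix: Sort with ORDER BY, then apply LIMIT

Corrected query:
SELECT * FROM sensors ORDER BY reading DESC LIMIT 2

Result:
id | location | kind     | reading | battery
---+----------+----------+---------+--------
5  | Lab-B    | temp     | 97.5    | 81     
3  | Lab-B    | humidity | 56      | 97     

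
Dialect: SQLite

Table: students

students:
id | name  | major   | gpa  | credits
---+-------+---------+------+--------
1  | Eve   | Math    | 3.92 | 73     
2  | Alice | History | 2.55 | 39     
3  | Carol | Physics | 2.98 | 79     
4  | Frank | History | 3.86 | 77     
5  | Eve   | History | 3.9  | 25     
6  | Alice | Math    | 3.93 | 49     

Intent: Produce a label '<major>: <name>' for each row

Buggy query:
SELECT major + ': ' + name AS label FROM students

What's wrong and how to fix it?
Bug: SQLite uses || for string concatenation; + coerces text to numbers (yielding 0)

Fix: Use the || operator for string concatenation

Corrected query:
SELECT major || ': ' || name AS label FROM students

Result:
label         
--------------
Math: Eve     
History: Alice
Physics: Carol
History: Frank
History: Eve  
Math: Alice   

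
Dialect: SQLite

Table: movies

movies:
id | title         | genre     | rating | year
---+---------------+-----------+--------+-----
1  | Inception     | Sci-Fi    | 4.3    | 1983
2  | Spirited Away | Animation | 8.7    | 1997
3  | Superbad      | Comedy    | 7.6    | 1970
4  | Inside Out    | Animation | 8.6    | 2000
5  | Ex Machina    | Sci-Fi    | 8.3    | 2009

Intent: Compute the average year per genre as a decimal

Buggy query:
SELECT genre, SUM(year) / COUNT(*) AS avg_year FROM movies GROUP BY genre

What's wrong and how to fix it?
Bug: Both operands are integers, so '/' performs integer division and truncates

Fix: Cast one side to REAL so the division keeps the fractional part

Corrected query:
SELECT genre, SUM(year) * 1.0 / COUNT(*) AS avg_year FROM movies GROUP BY genre

Result:
genre     | avg_year
----------+---------
Animation | 1998.5  
Comedy    | 1970    
Sci-Fi    | 1996    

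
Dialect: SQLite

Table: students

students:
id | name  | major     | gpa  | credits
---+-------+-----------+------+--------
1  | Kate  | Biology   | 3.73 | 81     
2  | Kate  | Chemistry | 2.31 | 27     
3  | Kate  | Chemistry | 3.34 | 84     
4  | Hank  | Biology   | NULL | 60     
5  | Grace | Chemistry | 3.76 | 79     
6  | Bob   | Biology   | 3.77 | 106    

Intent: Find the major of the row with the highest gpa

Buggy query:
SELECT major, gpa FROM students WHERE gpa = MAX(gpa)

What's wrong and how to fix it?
Bug: WHERE is evaluated per row; an aggregate over the whole table isn't defined there

Fix: Use a subquery: WHERE gpa = (SELECT MAX(gpa) FROM students)

Corrected query:
SELECT major, gpa FROM students WHERE gpa = (SELECT MAX(gpa) FROM students)

Result:
major   | gpa 
--------+-----
Biology | 3.77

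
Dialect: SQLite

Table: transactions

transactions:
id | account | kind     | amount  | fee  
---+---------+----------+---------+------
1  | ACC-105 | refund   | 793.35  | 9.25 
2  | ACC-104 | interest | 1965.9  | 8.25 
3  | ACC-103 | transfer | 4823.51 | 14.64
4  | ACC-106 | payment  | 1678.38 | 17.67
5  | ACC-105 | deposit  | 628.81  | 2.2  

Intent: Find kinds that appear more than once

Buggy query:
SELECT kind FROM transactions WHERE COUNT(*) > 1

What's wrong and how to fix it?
Bug: WHERE can't reference COUNT(*); aggregates are computed after WHERE

Fix: Group first, then use HAVING for the count condition

Corrected query:
SELECT kind FROM transactions GROUP BY kind HAVING COUNT(*) > 1

Result:
(no rows)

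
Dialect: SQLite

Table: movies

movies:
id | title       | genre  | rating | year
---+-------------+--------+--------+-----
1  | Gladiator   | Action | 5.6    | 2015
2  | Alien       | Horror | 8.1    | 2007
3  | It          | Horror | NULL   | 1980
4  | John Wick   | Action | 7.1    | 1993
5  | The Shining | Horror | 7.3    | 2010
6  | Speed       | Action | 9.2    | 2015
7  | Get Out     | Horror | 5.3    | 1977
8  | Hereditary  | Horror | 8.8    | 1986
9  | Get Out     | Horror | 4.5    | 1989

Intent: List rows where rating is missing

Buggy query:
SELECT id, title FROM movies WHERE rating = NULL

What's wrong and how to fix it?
Bug: Comparing to NULL with '=' never matches; NULL = NULL is unknown, not true

Fix: Replace '= NULL' with 'IS NULL'

Corrected query:
SELECT id, title FROM movies WHERE rating IS NULL

Result:
id | title
---+------
3  | It   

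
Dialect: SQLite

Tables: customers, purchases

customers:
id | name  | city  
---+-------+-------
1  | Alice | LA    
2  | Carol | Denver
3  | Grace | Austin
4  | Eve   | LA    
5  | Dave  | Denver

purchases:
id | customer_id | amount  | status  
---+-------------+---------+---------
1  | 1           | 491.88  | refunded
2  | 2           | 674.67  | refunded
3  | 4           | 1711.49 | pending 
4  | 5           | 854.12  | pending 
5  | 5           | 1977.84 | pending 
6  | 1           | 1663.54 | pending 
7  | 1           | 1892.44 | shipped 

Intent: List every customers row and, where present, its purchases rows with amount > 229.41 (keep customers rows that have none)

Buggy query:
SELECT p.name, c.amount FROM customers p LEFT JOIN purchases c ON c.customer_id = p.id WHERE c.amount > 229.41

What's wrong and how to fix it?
Bug: A WHERE condition on the right-hand table after LEFT JOIN drops unmatched parents

Fix: Put 'c.amount > 229.41' in the JOIN's ON clause instead of WHERE

Corrected query:
SELECT p.name, c.amount FROM customers p LEFT JOIN purchases c ON c.customer_id = p.id AND c.amount > 229.41

Result:
name  | amount 
------+--------
Alice | 491.88 
Alice | 1663.54
Alice | 1892.44
Carol | 674.67 
Grace | NULL   
Eve   | 1711.49
Dave  | 854.12 
Dave  | 1977.84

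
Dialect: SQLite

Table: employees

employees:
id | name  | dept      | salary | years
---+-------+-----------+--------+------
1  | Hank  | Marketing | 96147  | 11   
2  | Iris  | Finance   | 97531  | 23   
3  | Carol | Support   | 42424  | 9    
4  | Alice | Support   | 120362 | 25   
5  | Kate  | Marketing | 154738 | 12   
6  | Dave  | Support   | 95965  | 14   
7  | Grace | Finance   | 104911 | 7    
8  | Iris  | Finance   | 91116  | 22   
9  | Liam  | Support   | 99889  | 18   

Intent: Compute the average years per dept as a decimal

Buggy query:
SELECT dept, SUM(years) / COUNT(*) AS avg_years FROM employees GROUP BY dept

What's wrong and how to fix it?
Bug: Both operands are integers, so '/' performs integer division and truncates

Fix: Multiply by 1.0 (or CAST to REAL) to force floating-point division

Corrected query:
SELECT dept, SUM(years) * 1.0 / COUNT(*) AS avg_years FROM employees GROUP BY dept

Result:
dept      | avg_years
----------+----------
Finance   | 17.333333
Marketing | 11.5     
Support   | 16.5     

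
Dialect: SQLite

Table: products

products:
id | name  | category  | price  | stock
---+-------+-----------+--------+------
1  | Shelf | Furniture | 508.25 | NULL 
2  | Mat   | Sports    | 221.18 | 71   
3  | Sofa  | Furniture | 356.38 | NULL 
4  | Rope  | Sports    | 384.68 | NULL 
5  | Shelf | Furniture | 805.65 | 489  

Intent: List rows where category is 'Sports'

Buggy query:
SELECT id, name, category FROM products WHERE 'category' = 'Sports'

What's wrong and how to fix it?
Bug: 'category' in single quotes is a string literal, not the column; the comparison is literal-vs-literal and never true

Fix: Reference the column as category without single quotes

Corrected query:
SELECT id, name, category FROM products WHERE category = 'Sports'

Result:
id | name | category
---+------+---------
2  | Mat  | Sports  
4  | Rope | Sports  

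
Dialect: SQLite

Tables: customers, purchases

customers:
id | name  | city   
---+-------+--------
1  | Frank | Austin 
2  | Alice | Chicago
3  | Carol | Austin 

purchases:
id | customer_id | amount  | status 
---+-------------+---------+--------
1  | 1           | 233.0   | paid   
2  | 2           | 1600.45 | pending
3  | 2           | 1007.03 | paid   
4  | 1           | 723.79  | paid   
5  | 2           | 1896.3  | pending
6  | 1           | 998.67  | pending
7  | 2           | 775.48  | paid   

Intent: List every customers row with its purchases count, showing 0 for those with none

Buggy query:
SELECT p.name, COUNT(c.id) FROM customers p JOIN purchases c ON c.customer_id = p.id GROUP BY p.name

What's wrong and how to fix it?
Bug: An inner join excludes parents with zero children

Fix: Switch to LEFT JOIN to retain unmatched parent rows

Corrected query:
SELECT p.name, COUNT(c.id) FROM customers p LEFT JOIN purchases c ON c.customer_id = p.id GROUP BY p.name

Result:
name  | COUNT(c.id)
------+------------
Alice | 4          
Carol | 0          
Frank | 3          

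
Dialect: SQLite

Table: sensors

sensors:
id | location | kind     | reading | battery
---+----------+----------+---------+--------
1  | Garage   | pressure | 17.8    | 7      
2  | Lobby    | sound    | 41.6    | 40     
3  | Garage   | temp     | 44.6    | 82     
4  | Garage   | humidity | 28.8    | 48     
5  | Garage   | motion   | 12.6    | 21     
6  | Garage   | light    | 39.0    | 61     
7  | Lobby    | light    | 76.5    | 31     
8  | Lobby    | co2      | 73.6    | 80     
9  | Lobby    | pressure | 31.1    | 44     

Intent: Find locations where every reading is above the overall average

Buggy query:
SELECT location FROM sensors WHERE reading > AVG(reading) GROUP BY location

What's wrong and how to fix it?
Bug: WHERE evaluates per row before aggregation, so AVG() is unavailable

Fix: Compute the overall average in a scalar subquery and compare each group's MIN against it in HAVING

Corrected query:
SELECT location FROM sensors GROUP BY location HAVING MIN(reading) > (SELECT AVG(reading) FROM sensors)

Result:
(no rows)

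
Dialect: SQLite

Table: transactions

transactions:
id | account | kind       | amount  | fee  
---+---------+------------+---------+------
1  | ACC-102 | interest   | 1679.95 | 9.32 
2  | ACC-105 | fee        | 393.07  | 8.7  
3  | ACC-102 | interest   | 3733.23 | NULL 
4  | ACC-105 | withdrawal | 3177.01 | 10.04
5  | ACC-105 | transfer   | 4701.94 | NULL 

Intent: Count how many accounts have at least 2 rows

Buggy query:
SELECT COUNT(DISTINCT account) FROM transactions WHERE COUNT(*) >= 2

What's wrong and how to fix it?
Bug: WHERE filters individual rows, not groups, so a group-level COUNT is invalid there

Fix: Group first with HAVING COUNT(*) >= 2, then COUNT the resulting groups

Corrected query:
SELECT COUNT(*) FROM (SELECT account FROM transactions GROUP BY account HAVING COUNT(*) >= 2)

Result:
COUNT(*)
--------
2       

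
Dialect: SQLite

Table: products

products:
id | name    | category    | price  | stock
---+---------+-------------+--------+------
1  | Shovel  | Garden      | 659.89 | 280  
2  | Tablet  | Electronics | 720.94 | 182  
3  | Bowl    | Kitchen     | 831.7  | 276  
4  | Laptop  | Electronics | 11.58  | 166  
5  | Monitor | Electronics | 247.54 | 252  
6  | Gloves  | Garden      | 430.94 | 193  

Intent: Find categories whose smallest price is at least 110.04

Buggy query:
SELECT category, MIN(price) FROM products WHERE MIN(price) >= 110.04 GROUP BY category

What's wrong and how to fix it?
Bug: MIN() in WHERE is a misuse of aggregate

Fix: Replace WHERE with HAVING after the GROUP BY

Corrected query:
SELECT category, MIN(price) FROM products GROUP BY category HAVING MIN(price) >= 110.04

Result:
category | MIN(price)
---------+-----------
Garden   | 430.94    
Kitchen  | 831.7     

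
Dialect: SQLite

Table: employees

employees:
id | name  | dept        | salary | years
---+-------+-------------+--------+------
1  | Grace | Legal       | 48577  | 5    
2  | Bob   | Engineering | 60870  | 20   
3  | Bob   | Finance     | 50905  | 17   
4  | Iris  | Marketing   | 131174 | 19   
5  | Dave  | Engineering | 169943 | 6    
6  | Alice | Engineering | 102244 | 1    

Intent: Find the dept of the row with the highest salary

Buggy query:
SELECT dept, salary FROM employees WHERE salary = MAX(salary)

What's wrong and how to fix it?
Bug: WHERE is evaluated per row; an aggregate over the whole table isn't defined there

Fix: Wrap MAX in a scalar subquery so WHERE compares against a single value

Corrected query:
SELECT dept, salary FROM employees WHERE salary = (SELECT MAX(salary) FROM employees)

Result:
dept        | salary
------------+-------
Engineering | 169943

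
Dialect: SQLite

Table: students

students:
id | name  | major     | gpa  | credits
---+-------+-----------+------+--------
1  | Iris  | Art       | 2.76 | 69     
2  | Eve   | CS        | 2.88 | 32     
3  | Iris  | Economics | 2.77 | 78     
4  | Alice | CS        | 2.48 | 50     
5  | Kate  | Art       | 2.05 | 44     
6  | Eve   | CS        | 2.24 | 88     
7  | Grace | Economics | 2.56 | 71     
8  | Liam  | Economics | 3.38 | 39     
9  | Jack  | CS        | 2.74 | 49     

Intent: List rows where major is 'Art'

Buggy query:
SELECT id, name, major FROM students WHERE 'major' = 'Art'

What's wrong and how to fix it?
Bug: 'major' in single quotes is a string literal, not the column; the comparison is literal-vs-literal and never true

Fix: Reference the column as major without single quotes

Corrected query:
SELECT id, name, major FROM students WHERE major = 'Art'

Result:
id | name | major
---+------+------
1  | Iris | Art  
5  | Kate | Art  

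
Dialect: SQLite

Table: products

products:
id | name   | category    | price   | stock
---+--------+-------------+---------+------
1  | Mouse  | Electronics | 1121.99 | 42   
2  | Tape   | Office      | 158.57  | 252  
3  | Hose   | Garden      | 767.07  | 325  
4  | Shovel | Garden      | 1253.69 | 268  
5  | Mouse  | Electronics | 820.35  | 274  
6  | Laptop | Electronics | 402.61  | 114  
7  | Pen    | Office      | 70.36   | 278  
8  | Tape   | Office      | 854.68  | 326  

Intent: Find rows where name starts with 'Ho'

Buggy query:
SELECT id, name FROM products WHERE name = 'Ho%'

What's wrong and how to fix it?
Bug: Wildcards only work with LIKE; '=' treats '%' as a literal character

Fix: Use LIKE for wildcard pattern matching

Corrected query:
SELECT id, name FROM products WHERE name LIKE 'Ho%'

Result:
id | name
---+-----
3  | Hose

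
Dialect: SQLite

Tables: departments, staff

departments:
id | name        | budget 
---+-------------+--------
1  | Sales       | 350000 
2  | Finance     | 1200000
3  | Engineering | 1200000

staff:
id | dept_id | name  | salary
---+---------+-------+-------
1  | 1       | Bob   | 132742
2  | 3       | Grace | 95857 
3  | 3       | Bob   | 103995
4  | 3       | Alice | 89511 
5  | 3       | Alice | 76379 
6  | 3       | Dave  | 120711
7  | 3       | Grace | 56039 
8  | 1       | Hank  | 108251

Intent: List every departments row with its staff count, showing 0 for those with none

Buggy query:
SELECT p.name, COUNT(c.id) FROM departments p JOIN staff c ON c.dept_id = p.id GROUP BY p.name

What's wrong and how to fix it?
Bug: An inner join excludes parents with zero children

Fix: Use LEFT JOIN so parents without children still appear (COUNT(c.id) gives 0)

Corrected query:
SELECT p.name, COUNT(c.id) FROM departments p LEFT JOIN staff c ON c.dept_id = p.id GROUP BY p.name

Result:
name        | COUNT(c.id)
------------+------------
Engineering | 6          
Finance     | 0          
Sales       | 2          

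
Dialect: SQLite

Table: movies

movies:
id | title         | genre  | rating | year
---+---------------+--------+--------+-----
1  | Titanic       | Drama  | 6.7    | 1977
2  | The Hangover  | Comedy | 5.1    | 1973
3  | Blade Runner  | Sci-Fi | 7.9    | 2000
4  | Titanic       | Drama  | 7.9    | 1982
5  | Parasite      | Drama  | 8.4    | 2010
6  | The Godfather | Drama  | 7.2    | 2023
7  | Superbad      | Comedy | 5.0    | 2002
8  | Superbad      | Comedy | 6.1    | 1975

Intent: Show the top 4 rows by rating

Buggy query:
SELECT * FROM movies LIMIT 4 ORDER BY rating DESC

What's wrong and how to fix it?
Bug: LIMIT must come after ORDER BY

Fix: Sort with ORDER BY, then apply LIMIT

Corrected query:
SELECT * FROM movies ORDER BY rating DESC LIMIT 4

Result:
id | title         | genre  | rating | year
---+---------------+--------+--------+-----
5  | Parasite      | Drama  | 8.4    | 2010
3  | Blade Runner  | Sci-Fi | 7.9    | 2000
4  | Titanic       | Drama  | 7.9    | 1982
6  | The Godfather | Drama  | 7.2    | 2023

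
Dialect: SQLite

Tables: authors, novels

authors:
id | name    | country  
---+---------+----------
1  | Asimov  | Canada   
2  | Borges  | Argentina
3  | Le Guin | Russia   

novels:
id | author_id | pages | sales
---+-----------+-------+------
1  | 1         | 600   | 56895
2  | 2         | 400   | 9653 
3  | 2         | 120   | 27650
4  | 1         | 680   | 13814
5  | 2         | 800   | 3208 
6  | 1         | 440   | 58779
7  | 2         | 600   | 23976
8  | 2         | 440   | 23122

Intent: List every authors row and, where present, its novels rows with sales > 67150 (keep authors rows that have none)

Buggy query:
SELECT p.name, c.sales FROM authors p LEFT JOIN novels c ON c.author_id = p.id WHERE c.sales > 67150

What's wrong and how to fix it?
Bug: Filtering c.sales in WHERE discards the NULL rows produced by LEFT JOIN, turning it into an inner join

Fix: Put 'c.sales > 67150' in the JOIN's ON clause instead of WHERE

Corrected query:
SELECT p.name, c.sales FROM authors p LEFT JOIN novels c ON c.author_id = p.id AND c.sales > 67150

Result:
name    | sales
--------+------
Asimov  | NULL 
Borges  | NULL 
Le Guin | NULL 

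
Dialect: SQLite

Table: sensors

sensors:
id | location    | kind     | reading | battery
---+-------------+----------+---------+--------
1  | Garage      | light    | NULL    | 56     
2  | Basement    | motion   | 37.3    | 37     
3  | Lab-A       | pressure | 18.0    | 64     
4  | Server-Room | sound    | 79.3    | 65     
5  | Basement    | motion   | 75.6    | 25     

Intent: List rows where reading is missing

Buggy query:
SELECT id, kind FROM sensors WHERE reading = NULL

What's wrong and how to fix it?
Bug: '= NULL' is always unknown in SQL three-valued logic, so no rows match

Fix: Replace '= NULL' with 'IS NULL'

Corrected query:
SELECT id, kind FROM sensors WHERE reading IS NULL

Result:
id | kind 
---+------
1  | light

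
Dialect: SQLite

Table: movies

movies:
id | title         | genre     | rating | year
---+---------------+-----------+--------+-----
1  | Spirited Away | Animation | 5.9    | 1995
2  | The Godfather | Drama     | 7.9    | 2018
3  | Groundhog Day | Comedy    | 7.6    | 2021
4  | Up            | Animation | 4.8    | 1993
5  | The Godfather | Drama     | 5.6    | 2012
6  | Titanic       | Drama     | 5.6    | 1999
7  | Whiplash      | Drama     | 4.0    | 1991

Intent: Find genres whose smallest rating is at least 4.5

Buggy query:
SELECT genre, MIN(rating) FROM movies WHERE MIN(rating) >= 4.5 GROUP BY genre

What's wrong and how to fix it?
Bug: MIN() in WHERE is a misuse of aggregate

Fix: Use HAVING for the per-group MIN condition

Corrected query:
SELECT genre, MIN(rating) FROM movies GROUP BY genre HAVING MIN(rating) >= 4.5

Result:
genre     | MIN(rating)
----------+------------
Animation | 4.8        
Comedy    | 7.6        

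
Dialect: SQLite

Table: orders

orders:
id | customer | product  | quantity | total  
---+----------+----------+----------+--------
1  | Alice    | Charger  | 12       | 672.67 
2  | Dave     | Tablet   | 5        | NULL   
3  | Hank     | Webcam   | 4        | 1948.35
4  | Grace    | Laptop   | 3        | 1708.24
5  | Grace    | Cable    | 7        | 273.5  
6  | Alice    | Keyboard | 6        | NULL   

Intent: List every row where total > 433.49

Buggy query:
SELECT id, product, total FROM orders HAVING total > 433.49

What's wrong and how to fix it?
Bug: This is a non-aggregate query (no GROUP BY, no aggregates), so in SQLite the HAVING clause is invalid here; a row-level condition belongs in WHERE

Fix: Use WHERE for row-level filtering

Corrected query:
SELECT id, product, total FROM orders WHERE total > 433.49

Result:
id | product | total  
---+---------+--------
1  | Charger | 672.67 
3  | Webcam  | 1948.35
4  | Laptop  | 1708.24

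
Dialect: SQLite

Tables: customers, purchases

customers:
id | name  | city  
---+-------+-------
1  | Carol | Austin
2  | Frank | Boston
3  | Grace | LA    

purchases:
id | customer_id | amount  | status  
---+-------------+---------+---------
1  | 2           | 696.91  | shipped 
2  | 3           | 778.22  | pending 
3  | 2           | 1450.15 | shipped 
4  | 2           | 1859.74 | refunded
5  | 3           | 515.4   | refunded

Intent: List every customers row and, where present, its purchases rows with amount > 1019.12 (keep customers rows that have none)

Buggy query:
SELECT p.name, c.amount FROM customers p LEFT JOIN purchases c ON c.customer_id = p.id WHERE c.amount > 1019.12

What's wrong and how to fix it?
Bug: Filtering c.amount in WHERE discards the NULL rows produced by LEFT JOIN, turning it into an inner join

Fix: Move the right-table condition into the ON clause so unmatched parents are kept

Corrected query:
SELECT p.name, c.amount FROM customers p LEFT JOIN purchases c ON c.customer_id = p.id AND c.amount > 1019.12

Result:
name  | amount 
------+--------
Carol | NULL   
Frank | 1450.15
Frank | 1859.74
Grace | NULL   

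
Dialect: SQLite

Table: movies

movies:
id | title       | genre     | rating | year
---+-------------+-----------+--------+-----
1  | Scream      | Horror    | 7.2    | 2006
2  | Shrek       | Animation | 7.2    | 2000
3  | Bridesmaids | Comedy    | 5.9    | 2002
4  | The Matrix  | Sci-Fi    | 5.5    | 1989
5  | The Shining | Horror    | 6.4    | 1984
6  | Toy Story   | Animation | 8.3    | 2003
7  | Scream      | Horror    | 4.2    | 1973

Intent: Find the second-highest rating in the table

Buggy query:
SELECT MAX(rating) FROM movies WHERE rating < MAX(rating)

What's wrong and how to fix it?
Bug: The inner MAX is an aggregate inside WHERE, which is not allowed

Fix: Put the inner MAX in a scalar subquery

Corrected query:
SELECT MAX(rating) FROM movies WHERE rating < (SELECT MAX(rating) FROM movies)

Result:
MAX(rating)
-----------
7.2        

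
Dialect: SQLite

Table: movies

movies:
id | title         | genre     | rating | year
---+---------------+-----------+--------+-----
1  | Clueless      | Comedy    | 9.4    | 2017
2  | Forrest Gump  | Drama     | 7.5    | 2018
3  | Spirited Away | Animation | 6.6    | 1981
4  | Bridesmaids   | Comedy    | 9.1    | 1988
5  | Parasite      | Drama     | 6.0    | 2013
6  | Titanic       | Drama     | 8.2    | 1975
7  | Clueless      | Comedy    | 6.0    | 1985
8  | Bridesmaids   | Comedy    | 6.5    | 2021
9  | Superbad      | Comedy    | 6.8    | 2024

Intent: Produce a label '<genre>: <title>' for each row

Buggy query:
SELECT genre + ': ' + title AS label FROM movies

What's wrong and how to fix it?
Bug: SQLite uses || for string concatenation; + coerces text to numbers (yielding 0)

Fix: Use the || operator for string concatenation

Corrected query:
SELECT genre || ': ' || title AS label FROM movies

Result:
label                   
------------------------
Comedy: Clueless        
Drama: Forrest Gump     
Animation: Spirited Away
Comedy: Bridesmaids     
Drama: Parasite         
Drama: Titanic          
Comedy: Clueless        
Comedy: Bridesmaids     
Comedy: Superbad        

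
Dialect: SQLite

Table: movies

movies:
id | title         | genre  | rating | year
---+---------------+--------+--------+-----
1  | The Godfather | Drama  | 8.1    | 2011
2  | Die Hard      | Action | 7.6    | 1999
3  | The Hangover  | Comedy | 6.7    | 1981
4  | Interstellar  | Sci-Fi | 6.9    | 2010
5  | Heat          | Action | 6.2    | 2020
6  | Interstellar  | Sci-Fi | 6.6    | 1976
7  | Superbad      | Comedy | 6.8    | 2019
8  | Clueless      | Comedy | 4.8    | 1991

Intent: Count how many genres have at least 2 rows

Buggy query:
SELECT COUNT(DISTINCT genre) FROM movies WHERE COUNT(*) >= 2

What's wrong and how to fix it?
Bug: WHERE filters individual rows, not groups, so a group-level COUNT is invalid there

Fix: Group first with HAVING COUNT(*) >= 2, then COUNT the resulting groups

Corrected query:
SELECT COUNT(*) FROM (SELECT genre FROM movies GROUP BY genre HAVING COUNT(*) >= 2)

Result:
COUNT(*)
--------
3       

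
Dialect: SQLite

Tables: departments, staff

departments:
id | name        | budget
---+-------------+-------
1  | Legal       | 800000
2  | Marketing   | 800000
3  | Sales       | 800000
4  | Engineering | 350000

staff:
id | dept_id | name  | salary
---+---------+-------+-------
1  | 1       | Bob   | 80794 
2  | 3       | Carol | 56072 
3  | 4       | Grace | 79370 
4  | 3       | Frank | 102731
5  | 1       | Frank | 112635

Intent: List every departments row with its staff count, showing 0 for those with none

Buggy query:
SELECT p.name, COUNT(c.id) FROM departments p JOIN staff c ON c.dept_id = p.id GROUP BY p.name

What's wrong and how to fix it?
Bug: INNER JOIN drops departments rows that have no matching staff rows

Fix: Use LEFT JOIN so parents without children still appear (COUNT(c.id) gives 0)

Corrected query:
SELECT p.name, COUNT(c.id) FROM departments p LEFT JOIN staff c ON c.dept_id = p.id GROUP BY p.name

Result:
name        | COUNT(c.id)
------------+------------
Engineering | 1          
Legal       | 2          
Marketing   | 0          
Sales       | 2          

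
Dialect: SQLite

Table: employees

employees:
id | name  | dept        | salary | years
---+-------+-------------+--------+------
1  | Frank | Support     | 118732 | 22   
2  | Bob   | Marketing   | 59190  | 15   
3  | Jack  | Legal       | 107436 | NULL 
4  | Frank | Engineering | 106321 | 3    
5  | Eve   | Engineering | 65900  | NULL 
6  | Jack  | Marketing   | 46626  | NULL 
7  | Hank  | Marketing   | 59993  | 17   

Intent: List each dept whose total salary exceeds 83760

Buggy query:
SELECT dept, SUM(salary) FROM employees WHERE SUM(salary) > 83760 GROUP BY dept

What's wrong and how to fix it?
Bug: Aggregate functions cannot appear in a WHERE clause

Fix: Use HAVING (which filters groups after aggregation) instead of WHERE

Corrected query:
SELECT dept, SUM(salary) FROM employees GROUP BY dept HAVING SUM(salary) > 83760

Result:
dept        | SUM(salary)
------------+------------
Engineering | 172221     
Legal       | 107436     
Marketing   | 165809     
Support     | 118732     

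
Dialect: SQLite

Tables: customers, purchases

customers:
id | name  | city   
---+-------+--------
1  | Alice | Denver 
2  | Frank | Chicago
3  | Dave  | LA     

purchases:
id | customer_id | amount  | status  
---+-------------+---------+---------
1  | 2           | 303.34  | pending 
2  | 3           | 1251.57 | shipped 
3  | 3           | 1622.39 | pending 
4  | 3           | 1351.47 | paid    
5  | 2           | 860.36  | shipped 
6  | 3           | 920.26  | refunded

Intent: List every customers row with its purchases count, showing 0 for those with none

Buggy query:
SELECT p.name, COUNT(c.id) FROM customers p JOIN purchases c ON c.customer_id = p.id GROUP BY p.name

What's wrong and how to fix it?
Bug: An inner join excludes parents with zero children

Fix: Use LEFT JOIN so parents without children still appear (COUNT(c.id) gives 0)

Corrected query:
SELECT p.name, COUNT(c.id) FROM customers p LEFT JOIN purchases c ON c.customer_id = p.id GROUP BY p.name

Result:
name  | COUNT(c.id)
------+------------
Alice | 0          
Dave  | 4          
Frank | 2          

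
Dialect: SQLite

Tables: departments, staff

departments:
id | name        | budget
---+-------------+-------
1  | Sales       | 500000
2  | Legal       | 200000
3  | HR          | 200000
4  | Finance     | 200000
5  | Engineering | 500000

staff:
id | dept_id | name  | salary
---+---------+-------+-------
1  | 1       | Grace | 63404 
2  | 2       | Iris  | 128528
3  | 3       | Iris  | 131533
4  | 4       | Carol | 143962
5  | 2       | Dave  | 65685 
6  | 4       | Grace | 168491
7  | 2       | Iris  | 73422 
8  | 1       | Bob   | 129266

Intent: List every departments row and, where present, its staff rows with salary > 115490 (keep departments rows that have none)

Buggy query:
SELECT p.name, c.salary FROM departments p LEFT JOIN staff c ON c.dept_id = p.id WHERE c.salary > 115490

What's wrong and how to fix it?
Bug: Filtering c.salary in WHERE discards the NULL rows produced by LEFT JOIN, turning it into an inner join

Fix: Put 'c.salary > 115490' in the JOIN's ON clause instead of WHERE

Corrected query:
SELECT p.name, c.salary FROM departments p LEFT JOIN staff c ON c.dept_id = p.id AND c.salary > 115490

Result:
name        | salary
------------+-------
Sales       | 129266
Legal       | 128528
HR          | 131533
Finance     | 143962
Finance     | 168491
Engineering | NULL  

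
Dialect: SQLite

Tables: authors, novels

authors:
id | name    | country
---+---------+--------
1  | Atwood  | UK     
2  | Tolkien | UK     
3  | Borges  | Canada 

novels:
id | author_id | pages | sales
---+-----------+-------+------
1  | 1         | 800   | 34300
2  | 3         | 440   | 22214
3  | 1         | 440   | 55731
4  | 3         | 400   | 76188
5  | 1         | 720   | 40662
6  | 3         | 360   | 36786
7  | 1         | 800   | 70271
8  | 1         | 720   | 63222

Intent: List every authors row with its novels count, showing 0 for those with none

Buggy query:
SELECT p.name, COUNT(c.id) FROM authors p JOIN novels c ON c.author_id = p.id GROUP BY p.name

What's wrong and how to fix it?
Bug: An inner join excludes parents with zero children

Fix: Switch to LEFT JOIN to retain unmatched parent rows

Corrected query:
SELECT p.name, COUNT(c.id) FROM authors p LEFT JOIN novels c ON c.author_id = p.id GROUP BY p.name

Result:
name    | COUNT(c.id)
--------+------------
Atwood  | 5          
Borges  | 3          
Tolkien | 0          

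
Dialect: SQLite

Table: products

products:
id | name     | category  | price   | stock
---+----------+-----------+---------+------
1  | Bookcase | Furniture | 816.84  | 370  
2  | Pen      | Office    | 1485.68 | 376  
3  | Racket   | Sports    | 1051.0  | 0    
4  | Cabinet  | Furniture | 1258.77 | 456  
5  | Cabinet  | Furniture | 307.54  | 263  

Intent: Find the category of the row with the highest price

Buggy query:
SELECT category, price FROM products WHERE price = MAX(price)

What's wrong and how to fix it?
Bug: WHERE is evaluated per row; an aggregate over the whole table isn't defined there

Fix: Use a subquery: WHERE price = (SELECT MAX(price) FROM products)

Corrected query:
SELECT category, price FROM products WHERE price = (SELECT MAX(price) FROM products)

Result:
category | price  
---------+--------
Office   | 1485.68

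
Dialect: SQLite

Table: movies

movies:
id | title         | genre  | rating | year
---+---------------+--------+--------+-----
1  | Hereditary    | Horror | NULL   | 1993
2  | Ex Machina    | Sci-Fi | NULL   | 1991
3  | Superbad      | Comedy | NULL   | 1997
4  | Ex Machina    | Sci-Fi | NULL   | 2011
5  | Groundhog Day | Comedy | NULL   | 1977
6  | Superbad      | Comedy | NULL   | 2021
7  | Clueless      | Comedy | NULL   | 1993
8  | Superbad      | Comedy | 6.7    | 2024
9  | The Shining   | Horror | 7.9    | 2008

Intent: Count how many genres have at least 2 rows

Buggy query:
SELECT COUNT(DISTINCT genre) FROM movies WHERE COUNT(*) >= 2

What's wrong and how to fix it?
Bug: WHERE filters individual rows, not groups, so a group-level COUNT is invalid there

Fix: Group first with HAVING COUNT(*) >= 2, then COUNT the resulting groups

Corrected query:
SELECT COUNT(*) FROM (SELECT genre FROM movies GROUP BY genre HAVING COUNT(*) >= 2)

Result:
COUNT(*)
--------
3       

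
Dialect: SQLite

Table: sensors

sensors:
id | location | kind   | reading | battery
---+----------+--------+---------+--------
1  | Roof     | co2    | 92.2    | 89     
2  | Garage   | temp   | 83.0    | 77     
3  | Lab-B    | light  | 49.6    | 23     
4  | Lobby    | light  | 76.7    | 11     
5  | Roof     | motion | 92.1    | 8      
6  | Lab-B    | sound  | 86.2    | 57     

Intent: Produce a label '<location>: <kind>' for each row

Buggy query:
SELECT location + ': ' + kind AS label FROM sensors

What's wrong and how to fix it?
Bug: '+' is numeric addition; on text columns SQLite converts them to 0 instead of concatenating

Fix: Replace + with || to concatenate text

Corrected query:
SELECT location || ': ' || kind AS label FROM sensors

Result:
label       
------------
Roof: co2   
Garage: temp
Lab-B: light
Lobby: light
Roof: motion
Lab-B: sound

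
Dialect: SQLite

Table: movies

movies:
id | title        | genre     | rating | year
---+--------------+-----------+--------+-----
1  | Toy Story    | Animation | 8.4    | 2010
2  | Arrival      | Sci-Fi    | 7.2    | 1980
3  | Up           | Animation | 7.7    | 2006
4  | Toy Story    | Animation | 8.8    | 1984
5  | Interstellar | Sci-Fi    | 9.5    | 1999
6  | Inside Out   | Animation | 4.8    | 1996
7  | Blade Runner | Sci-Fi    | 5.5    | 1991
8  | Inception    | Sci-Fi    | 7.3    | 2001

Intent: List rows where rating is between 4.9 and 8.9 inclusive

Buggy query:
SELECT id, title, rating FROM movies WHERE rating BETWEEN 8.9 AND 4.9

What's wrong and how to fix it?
Bug: The bounds are reversed; BETWEEN a AND b requires a <= b to match anything

Fix: Swap the bounds so the smaller value comes first

Corrected query:
SELECT id, title, rating FROM movies WHERE rating BETWEEN 4.9 AND 8.9

Result:
id | title        | rating
---+--------------+-------
1  | Toy Story    | 8.4   
2  | Arrival      | 7.2   
3  | Up           | 7.7   
4  | Toy Story    | 8.8   
7  | Blade Runner | 5.5   
8  | Inception    | 7.3   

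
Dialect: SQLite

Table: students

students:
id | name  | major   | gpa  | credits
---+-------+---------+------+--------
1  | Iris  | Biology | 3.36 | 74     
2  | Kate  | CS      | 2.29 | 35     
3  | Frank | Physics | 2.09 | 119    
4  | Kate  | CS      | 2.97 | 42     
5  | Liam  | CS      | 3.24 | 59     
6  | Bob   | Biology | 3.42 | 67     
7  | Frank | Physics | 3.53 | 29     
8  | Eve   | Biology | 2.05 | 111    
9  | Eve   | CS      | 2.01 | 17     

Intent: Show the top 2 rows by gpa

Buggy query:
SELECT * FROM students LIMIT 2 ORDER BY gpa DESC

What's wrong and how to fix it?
Bug: LIMIT must come after ORDER BY

Fix: Sort with ORDER BY, then apply LIMIT

Corrected query:
SELECT * FROM students ORDER BY gpa DESC LIMIT 2

Result:
id | name  | major   | gpa  | credits
---+-------+---------+------+--------
7  | Frank | Physics | 3.53 | 29     
6  | Bob   | Biology | 3.42 | 67     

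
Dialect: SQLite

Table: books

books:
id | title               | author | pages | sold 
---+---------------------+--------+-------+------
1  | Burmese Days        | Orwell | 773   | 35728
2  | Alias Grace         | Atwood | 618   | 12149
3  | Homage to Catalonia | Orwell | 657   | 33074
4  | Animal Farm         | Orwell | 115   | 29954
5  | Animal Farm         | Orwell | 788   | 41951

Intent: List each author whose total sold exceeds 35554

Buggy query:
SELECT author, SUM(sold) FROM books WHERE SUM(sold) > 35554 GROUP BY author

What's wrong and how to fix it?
Bug: Aggregate functions cannot appear in a WHERE clause

Fix: Move the aggregate condition to a HAVING clause

Corrected query:
SELECT author, SUM(sold) FROM books GROUP BY author HAVING SUM(sold) > 35554

Result:
author | SUM(sold)
-------+----------
Orwell | 140707   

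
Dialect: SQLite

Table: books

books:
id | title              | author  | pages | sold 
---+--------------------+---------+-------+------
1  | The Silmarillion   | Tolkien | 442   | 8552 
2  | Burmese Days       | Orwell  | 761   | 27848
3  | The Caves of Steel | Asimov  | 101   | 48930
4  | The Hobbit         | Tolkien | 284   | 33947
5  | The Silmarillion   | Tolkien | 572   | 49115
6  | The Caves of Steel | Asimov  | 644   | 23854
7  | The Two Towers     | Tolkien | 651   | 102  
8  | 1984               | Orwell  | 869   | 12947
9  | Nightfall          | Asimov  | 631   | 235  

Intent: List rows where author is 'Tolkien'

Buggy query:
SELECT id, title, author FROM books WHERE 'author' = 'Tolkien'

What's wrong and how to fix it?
Bug: Single quotes denote string literals in SQL; the column name is being compared as a constant string

Fix: Remove the quotes around the column name (or use double quotes for an identifier)

Corrected query:
SELECT id, title, author FROM books WHERE author = 'Tolkien'

Result:
id | title            | author 
---+------------------+--------
1  | The Silmarillion | Tolkien
4  | The Hobbit       | Tolkien
5  | The Silmarillion | Tolkien
7  | The Two Towers   | Tolkien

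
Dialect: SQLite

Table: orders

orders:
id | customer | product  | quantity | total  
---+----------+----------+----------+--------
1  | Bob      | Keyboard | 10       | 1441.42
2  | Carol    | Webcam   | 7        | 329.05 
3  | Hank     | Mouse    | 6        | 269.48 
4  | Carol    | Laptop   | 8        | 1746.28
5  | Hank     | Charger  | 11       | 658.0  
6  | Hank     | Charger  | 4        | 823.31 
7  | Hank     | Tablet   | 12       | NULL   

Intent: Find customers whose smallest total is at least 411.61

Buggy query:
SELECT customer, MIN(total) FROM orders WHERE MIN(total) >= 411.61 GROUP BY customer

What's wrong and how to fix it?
Bug: MIN() in WHERE is a misuse of aggregate

Fix: Replace WHERE with HAVING after the GROUP BY

Corrected query:
SELECT customer, MIN(total) FROM orders GROUP BY customer HAVING MIN(total) >= 411.61

Result:
customer | MIN(total)
---------+-----------
Bob      | 1441.42   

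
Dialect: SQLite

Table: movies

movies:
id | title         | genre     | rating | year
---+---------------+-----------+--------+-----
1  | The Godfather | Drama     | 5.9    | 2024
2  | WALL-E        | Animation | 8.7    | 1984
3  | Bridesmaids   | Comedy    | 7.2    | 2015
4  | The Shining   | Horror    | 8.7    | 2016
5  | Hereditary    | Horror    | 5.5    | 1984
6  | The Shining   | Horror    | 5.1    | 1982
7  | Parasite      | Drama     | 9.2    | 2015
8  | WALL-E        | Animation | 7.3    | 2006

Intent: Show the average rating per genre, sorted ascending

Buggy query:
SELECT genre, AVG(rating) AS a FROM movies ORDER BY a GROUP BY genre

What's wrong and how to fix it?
Bug: GROUP BY must precede ORDER BY

Fix: Reorder: SELECT … FROM … GROUP BY … ORDER BY …

Corrected query:
SELECT genre, AVG(rating) AS a FROM movies GROUP BY genre ORDER BY a

Result:
genre     | a       
----------+---------
Horror    | 6.433333
Comedy    | 7.2     
Drama     | 7.55    
Animation | 8       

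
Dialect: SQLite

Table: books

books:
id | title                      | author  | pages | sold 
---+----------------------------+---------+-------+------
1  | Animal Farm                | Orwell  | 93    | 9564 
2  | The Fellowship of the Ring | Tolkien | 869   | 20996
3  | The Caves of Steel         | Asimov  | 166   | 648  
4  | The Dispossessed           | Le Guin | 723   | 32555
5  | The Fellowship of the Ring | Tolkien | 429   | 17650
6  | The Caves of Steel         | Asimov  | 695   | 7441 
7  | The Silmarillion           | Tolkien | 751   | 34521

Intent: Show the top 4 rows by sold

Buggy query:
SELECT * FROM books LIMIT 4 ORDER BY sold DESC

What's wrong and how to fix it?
Bug: ORDER BY cannot follow LIMIT; LIMIT is the final clause

Fix: Sort with ORDER BY, then apply LIMIT

Corrected query:
SELECT * FROM books ORDER BY sold DESC LIMIT 4

Result:
id | title                      | author  | pages | sold 
---+----------------------------+---------+-------+------
7  | The Silmarillion           | Tolkien | 751   | 34521
4  | The Dispossessed           | Le Guin | 723   | 32555
2  | The Fellowship of the Ring | Tolkien | 869   | 20996
5  | The Fellowship of the Ring | Tolkien | 429   | 17650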